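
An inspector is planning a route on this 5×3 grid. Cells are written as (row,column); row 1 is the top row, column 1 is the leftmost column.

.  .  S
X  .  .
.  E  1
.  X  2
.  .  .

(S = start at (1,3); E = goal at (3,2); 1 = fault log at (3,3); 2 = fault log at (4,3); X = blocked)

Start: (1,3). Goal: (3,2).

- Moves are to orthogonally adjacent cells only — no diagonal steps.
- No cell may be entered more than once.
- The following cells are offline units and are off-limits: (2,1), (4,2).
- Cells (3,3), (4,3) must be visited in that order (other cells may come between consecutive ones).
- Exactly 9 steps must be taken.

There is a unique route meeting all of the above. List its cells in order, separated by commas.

(1,3), (2,3), (3,3), (4,3), (5,3), (5,2), (5,1), (4,1), (3,1), (3,2)

The waypoints must appear in the order (3,3), (4,3), with no cell reused.
Route from (1,3): down 4 to (5,3), left 2 to (5,1), up 2 to (3,1), right 1 to (3,2) — 9 moves in all.
Check: order respected (1 at step 2, 2 at step 3); 9 moves as required.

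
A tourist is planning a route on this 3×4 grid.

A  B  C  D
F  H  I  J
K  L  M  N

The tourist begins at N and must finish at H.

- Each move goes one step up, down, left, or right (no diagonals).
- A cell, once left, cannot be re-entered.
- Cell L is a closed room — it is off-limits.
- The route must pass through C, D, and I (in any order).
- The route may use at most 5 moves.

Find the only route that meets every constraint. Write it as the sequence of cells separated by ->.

N -> J -> D -> C -> I -> H

The 5-move cap with required stops at C, D, I leaves no slack for detours.
Route from N: up 2 to D, left 1 to C, down 1 to I, left 1 to H — 5 moves in all.
Check: all required cells visited; 5 ≤ 5 moves.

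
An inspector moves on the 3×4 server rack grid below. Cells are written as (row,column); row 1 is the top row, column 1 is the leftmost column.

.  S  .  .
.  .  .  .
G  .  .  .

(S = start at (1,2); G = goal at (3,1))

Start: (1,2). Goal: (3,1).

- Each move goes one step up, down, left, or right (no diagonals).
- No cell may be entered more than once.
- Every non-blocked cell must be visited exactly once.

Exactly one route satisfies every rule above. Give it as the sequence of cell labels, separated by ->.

(1,2) -> (1,1) -> (2,1) -> (2,2) -> (2,3) -> (1,3) -> (1,4) -> (2,4) -> (3,4) -> (3,3) -> (3,2) -> (3,1)

Need to visit all 12 open cells exactly once, starting at (1,2) and ending at (3,1).
Route from (1,2): left 1 to (1,1), down 1 to (2,1), right 2 to (2,3), up 1 to (1,3), right 1 to (1,4), down 2 to (3,4), left 3 to (3,1) — 11 moves in all.
Check: all 12 open cells covered.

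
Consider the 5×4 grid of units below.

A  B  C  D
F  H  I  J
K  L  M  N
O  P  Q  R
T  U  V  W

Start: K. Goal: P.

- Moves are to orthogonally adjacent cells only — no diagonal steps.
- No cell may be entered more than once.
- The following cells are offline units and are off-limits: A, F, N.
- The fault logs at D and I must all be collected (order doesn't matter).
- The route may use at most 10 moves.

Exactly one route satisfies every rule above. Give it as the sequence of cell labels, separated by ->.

The 10-move cap with required stops at D, I leaves no slack for detours.
Route from K: right 1 to L, up 2 to B, right 2 to D, down 1 to J, left 1 to I, down 2 to Q, left 1 to P — 10 moves in all.
Check: all required cells visited; 10 ≤ 10 moves.

K -> L -> H -> B -> C -> D -> J -> I -> M -> Q -> P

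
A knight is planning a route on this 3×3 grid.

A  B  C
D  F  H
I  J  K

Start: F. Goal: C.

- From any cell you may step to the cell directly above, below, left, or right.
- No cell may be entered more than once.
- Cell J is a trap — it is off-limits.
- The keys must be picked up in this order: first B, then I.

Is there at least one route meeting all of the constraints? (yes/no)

I must be visited but has only one open neighbour (D), and it is neither the start nor the goal — the route would have to enter and leave through D, re-entering it.

no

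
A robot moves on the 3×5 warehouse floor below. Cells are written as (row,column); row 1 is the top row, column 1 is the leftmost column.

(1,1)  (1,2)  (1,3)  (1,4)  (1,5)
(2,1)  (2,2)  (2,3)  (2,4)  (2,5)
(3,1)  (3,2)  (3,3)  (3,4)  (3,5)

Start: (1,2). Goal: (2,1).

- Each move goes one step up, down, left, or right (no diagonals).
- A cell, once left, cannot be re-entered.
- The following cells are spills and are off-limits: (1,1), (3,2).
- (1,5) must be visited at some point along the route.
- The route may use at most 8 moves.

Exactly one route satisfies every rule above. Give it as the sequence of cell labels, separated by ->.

(1,2) -> (1,3) -> (1,4) -> (1,5) -> (2,5) -> (2,4) -> (2,3) -> (2,2) -> (2,1)

The budget equals the shortest possible length, so every move has to be on a shortest route through the required cells.
Route from (1,2): right 3 to (1,5), down 1 to (2,5), left 4 to (2,1) — 8 moves in all.
Check: all required cells visited; 8 ≤ 8 moves.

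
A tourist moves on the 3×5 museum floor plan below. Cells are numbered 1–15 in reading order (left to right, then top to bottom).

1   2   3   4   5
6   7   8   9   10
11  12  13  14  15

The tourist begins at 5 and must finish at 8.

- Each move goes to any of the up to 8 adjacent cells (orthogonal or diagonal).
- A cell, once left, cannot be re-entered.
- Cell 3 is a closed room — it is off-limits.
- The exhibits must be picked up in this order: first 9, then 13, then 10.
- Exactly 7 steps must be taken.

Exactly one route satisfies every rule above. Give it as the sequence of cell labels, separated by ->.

5 -> 9 -> 13 -> 14 -> 15 -> 10 -> 4 -> 8

The waypoints must appear in the order 9, 13, 10, with no cell reused.
Route from 5: 2× down-left (reaching 13), 2× right (reaching 15), up to 10, up-left to 4, down-left to 8 — 7 moves in all.
Check: order respected (9 at step 1, 13 at step 2, 10 at step 5); 7 moves as required.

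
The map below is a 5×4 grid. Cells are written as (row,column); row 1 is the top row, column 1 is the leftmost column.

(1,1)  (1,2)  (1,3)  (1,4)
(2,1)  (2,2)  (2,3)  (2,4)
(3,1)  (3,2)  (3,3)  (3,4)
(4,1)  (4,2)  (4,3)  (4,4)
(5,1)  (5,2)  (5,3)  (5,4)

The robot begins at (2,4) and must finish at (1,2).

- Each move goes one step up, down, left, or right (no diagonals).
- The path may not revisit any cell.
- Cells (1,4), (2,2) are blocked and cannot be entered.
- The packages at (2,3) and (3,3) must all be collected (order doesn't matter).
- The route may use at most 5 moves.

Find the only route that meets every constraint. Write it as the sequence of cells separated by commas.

Any route must reach (2,3) and (3,3) and still end at (1,2) within 5 moves, so the order of the required stops is forced.
Route from (2,4): down to (3,4), left to (3,3), 2× up (reaching (1,3)), left to (1,2) — 5 moves in all.
Check: all required cells visited; 5 ≤ 5 moves.

(2,4), (3,4), (3,3), (2,3), (1,3), (1,2)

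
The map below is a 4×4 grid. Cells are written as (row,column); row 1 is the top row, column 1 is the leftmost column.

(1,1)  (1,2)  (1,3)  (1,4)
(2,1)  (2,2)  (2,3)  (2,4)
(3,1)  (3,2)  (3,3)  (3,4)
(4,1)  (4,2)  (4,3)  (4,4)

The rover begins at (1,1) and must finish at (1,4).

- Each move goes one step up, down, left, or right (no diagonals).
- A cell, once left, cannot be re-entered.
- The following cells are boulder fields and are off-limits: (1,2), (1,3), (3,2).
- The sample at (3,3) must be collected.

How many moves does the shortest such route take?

7

Any route passes through (3,3) somewhere between (1,1) and (1,4). Summing Manhattan distances along the two legs ((1,1) → (3,3) → (1,4)) gives a lower bound of 4 + 3 = 7 moves.
A route of 7 moves achieves this: (1,1) → (2,1) → (2,2) → (2,3) → (3,3) → (3,4) → (2,4) → (1,4).
Since 7 matches the lower bound, it is optimal.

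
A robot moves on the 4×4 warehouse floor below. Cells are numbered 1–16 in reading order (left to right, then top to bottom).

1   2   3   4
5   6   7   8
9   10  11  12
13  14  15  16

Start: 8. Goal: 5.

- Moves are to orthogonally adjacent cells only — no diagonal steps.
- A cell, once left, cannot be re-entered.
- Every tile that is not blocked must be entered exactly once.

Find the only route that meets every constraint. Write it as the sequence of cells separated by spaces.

8 4 3 7 11 12 16 15 14 13 9 10 6 2 1 5

Need to visit all 16 open cells exactly once, starting at 8 and ending at 5.
Route from 8: up 1 to 4, left 1 to 3, down 2 to 11, right 1 to 12, down 1 to 16, left 3 to 13, up 1 to 9, right 1 to 10, up 2 to 2, left 1 to 1, down 1 to 5 — 15 moves in all.
Check: all 16 open cells covered.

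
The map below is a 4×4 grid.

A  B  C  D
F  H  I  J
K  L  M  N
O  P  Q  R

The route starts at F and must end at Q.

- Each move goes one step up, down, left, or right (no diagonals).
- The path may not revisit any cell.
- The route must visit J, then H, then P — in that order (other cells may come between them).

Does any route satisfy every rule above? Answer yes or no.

yes

One route that works: F → A → B → C → D → J → I → H → L → P → Q.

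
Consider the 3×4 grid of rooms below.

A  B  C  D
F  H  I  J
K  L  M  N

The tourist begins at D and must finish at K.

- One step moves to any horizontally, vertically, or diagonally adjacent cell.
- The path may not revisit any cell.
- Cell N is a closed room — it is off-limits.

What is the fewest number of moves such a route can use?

3

With diagonal moves allowed, the Chebyshev distance max(|Δrow|,|Δcol|) from D to K is 3, so at least 3 moves are needed.
A route of 3 moves achieves this: D → C → H → K.
Since 3 matches the lower bound, it is optimal.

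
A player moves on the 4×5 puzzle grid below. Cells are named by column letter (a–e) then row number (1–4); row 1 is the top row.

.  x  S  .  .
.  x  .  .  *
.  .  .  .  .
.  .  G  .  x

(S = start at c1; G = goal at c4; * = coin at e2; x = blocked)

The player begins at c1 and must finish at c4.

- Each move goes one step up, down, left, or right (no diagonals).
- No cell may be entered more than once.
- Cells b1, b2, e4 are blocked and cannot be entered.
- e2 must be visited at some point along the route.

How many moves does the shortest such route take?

7

Any route passes through e2 somewhere between c1 and c4. Summing Manhattan distances along the two legs (c1 → e2 → c4) gives a lower bound of 3 + 4 = 7 moves.
A route of 7 moves achieves this: c1 → c2 → d2 → e2 → e3 → d3 → d4 → c4.
Since 7 matches the lower bound, it is optimal.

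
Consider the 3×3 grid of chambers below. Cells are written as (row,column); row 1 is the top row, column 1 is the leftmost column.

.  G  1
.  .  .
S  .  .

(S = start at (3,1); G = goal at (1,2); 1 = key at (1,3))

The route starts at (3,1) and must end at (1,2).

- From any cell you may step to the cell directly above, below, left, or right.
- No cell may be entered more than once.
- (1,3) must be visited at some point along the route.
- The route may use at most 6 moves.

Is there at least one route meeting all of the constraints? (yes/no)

yes

One route that works: (3,1) → (2,1) → (2,2) → (2,3) → (1,3) → (1,2).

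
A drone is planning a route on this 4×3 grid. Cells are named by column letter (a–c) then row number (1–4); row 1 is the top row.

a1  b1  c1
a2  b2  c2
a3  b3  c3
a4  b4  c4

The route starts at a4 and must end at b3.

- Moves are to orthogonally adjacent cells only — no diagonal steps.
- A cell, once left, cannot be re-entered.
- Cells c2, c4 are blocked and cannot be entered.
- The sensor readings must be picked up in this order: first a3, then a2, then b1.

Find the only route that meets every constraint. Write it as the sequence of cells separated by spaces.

a4 a3 a2 a1 b1 b2 b3

The waypoints must appear in the order a3, a2, b1, with no cell reused.
Route from a4: 3× up (reaching a1), right to b1, 2× down (reaching b3) — 6 moves in all.
Check: order respected (a3 at step 1, a2 at step 2, b1 at step 4).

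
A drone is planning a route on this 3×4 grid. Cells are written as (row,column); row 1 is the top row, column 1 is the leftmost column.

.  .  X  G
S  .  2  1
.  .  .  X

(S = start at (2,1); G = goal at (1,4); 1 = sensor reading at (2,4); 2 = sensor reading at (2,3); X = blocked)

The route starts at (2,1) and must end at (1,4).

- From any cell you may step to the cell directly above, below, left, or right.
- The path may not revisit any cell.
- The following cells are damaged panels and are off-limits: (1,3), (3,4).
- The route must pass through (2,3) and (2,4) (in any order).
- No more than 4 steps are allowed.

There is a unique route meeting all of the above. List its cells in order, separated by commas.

The budget equals the shortest possible length, so every move has to be on a shortest route through the required cells.
Route from (2,1): right 3 to (2,4), up 1 to (1,4) — 4 moves in all.
Check: all required cells visited; 4 ≤ 4 moves.

(2,1), (2,2), (2,3), (2,4), (1,4)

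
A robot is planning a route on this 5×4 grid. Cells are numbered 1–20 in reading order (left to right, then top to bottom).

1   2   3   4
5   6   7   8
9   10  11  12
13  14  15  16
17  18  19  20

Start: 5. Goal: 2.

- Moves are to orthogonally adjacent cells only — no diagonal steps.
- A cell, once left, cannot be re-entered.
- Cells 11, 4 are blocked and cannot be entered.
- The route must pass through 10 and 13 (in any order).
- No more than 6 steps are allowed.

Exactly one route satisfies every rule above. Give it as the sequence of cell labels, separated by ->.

The budget equals the shortest possible length, so every move has to be on a shortest route through the required cells.
Route from 5: down 2 to 13, right 1 to 14, up 3 to 2 — 6 moves in all.
Check: all required cells visited; 6 ≤ 6 moves.

5 -> 9 -> 13 -> 14 -> 10 -> 6 -> 2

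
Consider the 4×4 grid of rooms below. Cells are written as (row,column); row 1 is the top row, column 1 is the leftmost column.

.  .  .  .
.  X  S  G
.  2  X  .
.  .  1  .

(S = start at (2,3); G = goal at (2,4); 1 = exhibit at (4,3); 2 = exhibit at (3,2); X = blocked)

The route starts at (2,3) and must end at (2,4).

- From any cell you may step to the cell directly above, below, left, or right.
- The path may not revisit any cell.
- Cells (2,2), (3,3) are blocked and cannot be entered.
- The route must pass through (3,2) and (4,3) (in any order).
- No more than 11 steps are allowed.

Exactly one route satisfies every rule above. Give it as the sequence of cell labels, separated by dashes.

The budget equals the shortest possible length, so every move has to be on a shortest route through the required cells.
Route from (2,3): up 1 to (1,3), left 2 to (1,1), down 2 to (3,1), right 1 to (3,2), down 1 to (4,2), right 2 to (4,4), up 2 to (2,4) — 11 moves in all.
Check: all required cells visited; 11 ≤ 11 moves.

(2,3) - (1,3) - (1,2) - (1,1) - (2,1) - (3,1) - (3,2) - (4,2) - (4,3) - (4,4) - (3,4) - (2,4)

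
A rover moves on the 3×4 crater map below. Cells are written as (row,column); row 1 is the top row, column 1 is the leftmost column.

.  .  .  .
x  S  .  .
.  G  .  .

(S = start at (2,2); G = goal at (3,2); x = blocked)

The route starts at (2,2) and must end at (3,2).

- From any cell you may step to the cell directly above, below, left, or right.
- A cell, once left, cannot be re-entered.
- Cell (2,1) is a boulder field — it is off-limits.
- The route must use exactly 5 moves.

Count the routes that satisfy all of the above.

Need simple routes of exactly 5 moves from (2,2) to (3,2) (Manhattan distance 1, so 2 moves are spent on a detour and 2 undoing it).
Enumerating: (2,2) (1,2) (1,3) (2,3) (3,3) (3,2) | (2,2) (2,3) (2,4) (3,4) (3,3) (3,2).
That gives 2 routes.

2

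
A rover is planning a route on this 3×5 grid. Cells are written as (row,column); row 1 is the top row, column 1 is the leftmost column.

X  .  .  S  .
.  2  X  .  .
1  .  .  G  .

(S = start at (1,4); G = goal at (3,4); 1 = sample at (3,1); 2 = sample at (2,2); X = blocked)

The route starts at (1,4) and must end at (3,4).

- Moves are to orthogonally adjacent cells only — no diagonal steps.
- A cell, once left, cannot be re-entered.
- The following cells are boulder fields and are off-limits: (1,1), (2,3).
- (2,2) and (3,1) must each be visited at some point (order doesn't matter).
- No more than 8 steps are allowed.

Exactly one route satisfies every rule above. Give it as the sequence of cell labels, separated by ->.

The 8-move cap with required stops at (2,2), (3,1) leaves no slack for detours.
Route from (1,4): 2× left (reaching (1,2)), down to (2,2), left to (2,1), down to (3,1), 3× right (reaching (3,4)) — 8 moves in all.
Check: all required cells visited; 8 ≤ 8 moves.

(1,4) -> (1,3) -> (1,2) -> (2,2) -> (2,1) -> (3,1) -> (3,2) -> (3,3) -> (3,4)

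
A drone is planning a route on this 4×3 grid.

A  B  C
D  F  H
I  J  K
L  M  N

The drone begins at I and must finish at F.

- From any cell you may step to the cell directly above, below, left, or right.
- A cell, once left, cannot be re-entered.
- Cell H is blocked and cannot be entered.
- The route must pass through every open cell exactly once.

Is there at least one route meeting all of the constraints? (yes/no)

Cell C has only one open neighbour but is neither the start nor the goal, so a Hamiltonian route would have to both enter and leave it through the same neighbour — impossible without revisiting.

no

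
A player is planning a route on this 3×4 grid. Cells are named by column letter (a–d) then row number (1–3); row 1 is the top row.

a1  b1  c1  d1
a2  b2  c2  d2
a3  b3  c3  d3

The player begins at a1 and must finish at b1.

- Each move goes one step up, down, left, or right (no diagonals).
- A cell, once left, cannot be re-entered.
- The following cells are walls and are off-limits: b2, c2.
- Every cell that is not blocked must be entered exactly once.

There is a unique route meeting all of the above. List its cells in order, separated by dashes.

a1 - a2 - a3 - b3 - c3 - d3 - d2 - d1 - c1 - b1

Need to visit all 10 open cells exactly once, starting at a1 and ending at b1.
Cell b3 has only two open neighbours (a3 and c3), so the path must pass straight through it: one of those is the cell it's entered from and the other is where it exits.
Route from a1: down 2 to a3, right 3 to d3, up 2 to d1, left 2 to b1 — 9 moves in all.
Check: all 10 open cells covered.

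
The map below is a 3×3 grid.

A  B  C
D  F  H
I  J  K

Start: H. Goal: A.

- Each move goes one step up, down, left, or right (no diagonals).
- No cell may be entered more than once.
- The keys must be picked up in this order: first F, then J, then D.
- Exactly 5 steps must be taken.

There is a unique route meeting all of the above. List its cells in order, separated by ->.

The waypoints must appear in the order F, J, D, with no cell reused.
Route from H: left 1 to F, down 1 to J, left 1 to I, up 2 to A — 5 moves in all.
Check: order respected (F at step 1, J at step 2, D at step 4); 5 moves as required.

H -> F -> J -> I -> D -> A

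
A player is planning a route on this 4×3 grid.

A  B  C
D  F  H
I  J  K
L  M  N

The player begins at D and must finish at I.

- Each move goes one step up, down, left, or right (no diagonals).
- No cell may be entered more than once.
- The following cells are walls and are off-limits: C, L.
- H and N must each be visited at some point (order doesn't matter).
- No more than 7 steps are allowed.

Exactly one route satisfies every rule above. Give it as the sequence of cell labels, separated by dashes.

Any route must reach H and N and still end at I within 7 moves, so the order of the required stops is forced.
Route from D: right 2 to H, down 2 to N, left 1 to M, up 1 to J, left 1 to I — 7 moves in all.
Check: all required cells visited; 7 ≤ 7 moves.

D - F - H - K - N - M - J - I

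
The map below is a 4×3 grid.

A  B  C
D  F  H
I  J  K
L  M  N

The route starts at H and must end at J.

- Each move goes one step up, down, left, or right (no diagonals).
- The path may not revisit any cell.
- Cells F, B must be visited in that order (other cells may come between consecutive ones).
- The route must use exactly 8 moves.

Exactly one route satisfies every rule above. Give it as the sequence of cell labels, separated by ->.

The waypoints must appear in the order F, B, with no cell reused.
Route from H: left to F, up to B, left to A, 3× down (reaching L), right to M, up to J — 8 moves in all.
Check: order respected (F at step 1, B at step 2); 8 moves as required.

H -> F -> B -> A -> D -> I -> L -> M -> J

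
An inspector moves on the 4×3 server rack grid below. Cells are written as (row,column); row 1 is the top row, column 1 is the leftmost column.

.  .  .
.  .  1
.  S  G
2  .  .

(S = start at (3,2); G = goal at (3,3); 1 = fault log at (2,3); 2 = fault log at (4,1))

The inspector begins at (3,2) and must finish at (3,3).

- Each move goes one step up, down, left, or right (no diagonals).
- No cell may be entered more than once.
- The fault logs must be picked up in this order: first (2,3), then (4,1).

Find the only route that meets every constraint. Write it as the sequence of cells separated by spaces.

The waypoints must appear in the order (2,3), (4,1), with no cell reused.
Route from (3,2): up to (2,2), right to (2,3), up to (1,3), 2× left (reaching (1,1)), 3× down (reaching (4,1)), 2× right (reaching (4,3)), up to (3,3) — 11 moves in all.
Check: order respected (1 at step 2, 2 at step 8).

(3,2) (2,2) (2,3) (1,3) (1,2) (1,1) (2,1) (3,1) (4,1) (4,2) (4,3) (3,3)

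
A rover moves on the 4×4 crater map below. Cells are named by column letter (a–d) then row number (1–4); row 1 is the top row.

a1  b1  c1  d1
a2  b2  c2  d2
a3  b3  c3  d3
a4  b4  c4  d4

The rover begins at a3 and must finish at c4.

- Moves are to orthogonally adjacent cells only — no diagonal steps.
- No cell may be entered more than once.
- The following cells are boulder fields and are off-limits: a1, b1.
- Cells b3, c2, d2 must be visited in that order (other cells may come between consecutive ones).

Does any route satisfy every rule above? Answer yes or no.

yes

One route that works: a3 → b3 → b2 → c2 → d2 → d3 → d4 → c4.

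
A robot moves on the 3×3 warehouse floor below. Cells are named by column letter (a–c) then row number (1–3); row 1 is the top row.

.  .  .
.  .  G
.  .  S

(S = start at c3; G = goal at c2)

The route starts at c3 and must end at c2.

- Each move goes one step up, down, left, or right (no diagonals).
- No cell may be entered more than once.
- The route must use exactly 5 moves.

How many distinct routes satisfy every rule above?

2

Need simple routes of exactly 5 moves from c3 to c2 (Manhattan distance 1, so 2 moves are spent on a detour and 2 undoing it).
Enumerating: c3 b3 b2 b1 c1 c2 | c3 b3 a3 a2 b2 c2.
That gives 2 routes.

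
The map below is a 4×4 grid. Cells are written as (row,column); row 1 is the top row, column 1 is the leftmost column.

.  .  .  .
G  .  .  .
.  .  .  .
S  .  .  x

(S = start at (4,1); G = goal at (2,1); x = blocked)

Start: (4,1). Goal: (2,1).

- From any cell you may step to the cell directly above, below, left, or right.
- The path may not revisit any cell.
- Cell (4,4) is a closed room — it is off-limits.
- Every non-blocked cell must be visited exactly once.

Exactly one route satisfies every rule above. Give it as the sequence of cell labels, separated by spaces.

(4,1) (3,1) (3,2) (4,2) (4,3) (3,3) (3,4) (2,4) (1,4) (1,3) (2,3) (2,2) (1,2) (1,1) (2,1)

Need to visit all 15 open cells exactly once, starting at (4,1) and ending at (2,1).
Cell (1,4) has only two open neighbours ((2,4) and (1,3)), so the path must pass straight through it: one of those is the cell it's entered from and the other is where it exits.
Route from (4,1): up to (3,1), right to (3,2), down to (4,2), right to (4,3), up to (3,3), right to (3,4), 2× up (reaching (1,4)), left to (1,3), down to (2,3), left to (2,2), up to (1,2), left to (1,1), down to (2,1) — 14 moves in all.
Check: all 15 open cells covered.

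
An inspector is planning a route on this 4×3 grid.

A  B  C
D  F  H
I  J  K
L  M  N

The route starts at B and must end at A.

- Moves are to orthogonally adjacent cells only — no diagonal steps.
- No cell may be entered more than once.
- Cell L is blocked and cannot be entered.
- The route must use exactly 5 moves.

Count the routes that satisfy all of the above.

Need simple routes of exactly 5 moves from B to A (Manhattan distance 1, so 2 moves are spent on a detour and 2 undoing it).
Enumerating: B F J I D A | B C H F D A.
That gives 2 routes.

2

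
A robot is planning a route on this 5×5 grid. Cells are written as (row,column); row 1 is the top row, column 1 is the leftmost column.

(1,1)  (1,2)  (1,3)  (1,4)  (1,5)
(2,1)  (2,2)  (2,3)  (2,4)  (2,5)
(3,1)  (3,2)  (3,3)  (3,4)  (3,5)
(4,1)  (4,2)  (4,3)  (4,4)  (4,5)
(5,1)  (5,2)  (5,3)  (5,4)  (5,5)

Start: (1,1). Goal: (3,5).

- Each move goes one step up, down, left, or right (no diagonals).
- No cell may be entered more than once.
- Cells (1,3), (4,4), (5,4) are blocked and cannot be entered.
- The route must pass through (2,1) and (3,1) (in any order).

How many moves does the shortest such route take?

6

Any route passes through (2,1) and (3,1) in some order between (1,1) and (3,5). Summing Manhattan distances along each leg and taking the cheapest ordering ((1,1) → (2,1) → (3,1) → (3,5)) gives a lower bound of 1 + 1 + 4 = 6 moves.
A route of 6 moves achieves this: (1,1) → (2,1) → (3,1) → (3,2) → (3,3) → (3,4) → (3,5).
Since 6 matches the lower bound, it is optimal.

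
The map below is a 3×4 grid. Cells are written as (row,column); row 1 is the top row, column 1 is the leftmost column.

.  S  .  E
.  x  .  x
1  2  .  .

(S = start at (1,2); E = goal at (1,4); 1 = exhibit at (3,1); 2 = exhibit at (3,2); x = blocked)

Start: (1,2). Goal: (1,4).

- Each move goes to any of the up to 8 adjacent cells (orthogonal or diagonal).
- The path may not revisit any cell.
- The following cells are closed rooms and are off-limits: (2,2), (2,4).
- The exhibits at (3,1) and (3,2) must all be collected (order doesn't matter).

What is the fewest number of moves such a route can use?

Any route passes through (3,1) and (3,2) in some order between (1,2) and (1,4). Summing Chebyshev distances along each leg and taking the cheapest ordering ((1,2) → (3,1) → (3,2) → (1,4)) gives a lower bound of 2 + 1 + 2 = 5 moves.
A route of 5 moves achieves this: (1,2) → (2,1) → (3,1) → (3,2) → (2,3) → (1,4).
Since 5 matches the lower bound, it is optimal.

5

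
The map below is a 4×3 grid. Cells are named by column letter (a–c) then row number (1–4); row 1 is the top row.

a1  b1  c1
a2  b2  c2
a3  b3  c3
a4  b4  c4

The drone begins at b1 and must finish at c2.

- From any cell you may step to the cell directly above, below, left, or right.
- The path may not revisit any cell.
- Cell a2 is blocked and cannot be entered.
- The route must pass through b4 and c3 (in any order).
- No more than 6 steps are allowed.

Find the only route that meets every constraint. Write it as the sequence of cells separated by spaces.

The budget equals the shortest possible length, so every move has to be on a shortest route through the required cells.
Route from b1: down 3 to b4, right 1 to c4, up 2 to c2 — 6 moves in all.
Check: all required cells visited; 6 ≤ 6 moves.

b1 b2 b3 b4 c4 c3 c2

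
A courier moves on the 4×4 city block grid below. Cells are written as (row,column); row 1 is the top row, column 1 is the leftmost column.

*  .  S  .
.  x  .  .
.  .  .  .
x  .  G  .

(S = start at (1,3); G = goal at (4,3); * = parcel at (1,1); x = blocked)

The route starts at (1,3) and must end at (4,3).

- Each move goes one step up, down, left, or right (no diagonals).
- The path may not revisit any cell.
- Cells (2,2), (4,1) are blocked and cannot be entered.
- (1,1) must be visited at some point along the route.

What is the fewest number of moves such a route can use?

7

Any route passes through (1,1) somewhere between (1,3) and (4,3). Summing Manhattan distances along the two legs ((1,3) → (1,1) → (4,3)) gives a lower bound of 2 + 5 = 7 moves.
A route of 7 moves achieves this: (1,3) → (1,2) → (1,1) → (2,1) → (3,1) → (3,2) → (4,2) → (4,3).
Since 7 matches the lower bound, it is optimal.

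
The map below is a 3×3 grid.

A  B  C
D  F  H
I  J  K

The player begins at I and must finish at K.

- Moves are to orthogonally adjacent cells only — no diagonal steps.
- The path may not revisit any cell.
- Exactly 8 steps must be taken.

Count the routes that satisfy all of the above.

Need simple routes of exactly 8 moves from I to K (Manhattan distance 2, so 3 moves are spent on a detour and 3 undoing it).
Enumerating: I D A B C H F J K | I J F D A B C H K.
That gives 2 routes.

2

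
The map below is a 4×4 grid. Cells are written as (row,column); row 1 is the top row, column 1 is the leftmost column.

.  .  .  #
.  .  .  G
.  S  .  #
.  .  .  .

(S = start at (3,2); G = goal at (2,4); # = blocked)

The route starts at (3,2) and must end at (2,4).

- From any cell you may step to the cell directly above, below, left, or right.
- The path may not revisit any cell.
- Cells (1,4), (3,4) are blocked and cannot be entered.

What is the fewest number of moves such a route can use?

3

The Manhattan distance from (3,2) to (2,4) is |3−2| + |2−4| = 3, so at least 3 moves are needed.
A route of 3 moves achieves this: (3,2) → (2,2) → (2,3) → (2,4).
Since 3 matches the lower bound, it is optimal.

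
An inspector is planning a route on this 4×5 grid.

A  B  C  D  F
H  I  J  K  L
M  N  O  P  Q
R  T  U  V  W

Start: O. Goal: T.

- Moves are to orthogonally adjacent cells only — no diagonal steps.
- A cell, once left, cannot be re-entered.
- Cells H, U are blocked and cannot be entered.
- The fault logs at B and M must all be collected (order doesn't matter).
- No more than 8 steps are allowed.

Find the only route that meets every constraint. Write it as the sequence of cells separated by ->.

O -> J -> C -> B -> I -> N -> M -> R -> T

The 8-move cap with required stops at B, M leaves no slack for detours.
Route from O: 2× up (reaching C), left to B, 2× down (reaching N), left to M, down to R, right to T — 8 moves in all.
Check: all required cells visited; 8 ≤ 8 moves.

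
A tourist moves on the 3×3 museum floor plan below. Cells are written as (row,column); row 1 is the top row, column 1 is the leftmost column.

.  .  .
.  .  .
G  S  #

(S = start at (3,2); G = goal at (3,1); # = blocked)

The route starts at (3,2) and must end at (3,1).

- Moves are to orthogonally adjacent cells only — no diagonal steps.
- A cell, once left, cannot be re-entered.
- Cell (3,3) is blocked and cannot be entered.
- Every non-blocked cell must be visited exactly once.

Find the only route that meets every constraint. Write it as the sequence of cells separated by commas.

(3,2), (2,2), (2,3), (1,3), (1,2), (1,1), (2,1), (3,1)

Need to visit all 8 open cells exactly once, starting at (3,2) and ending at (3,1).
Route from (3,2): up 1 to (2,2), right 1 to (2,3), up 1 to (1,3), left 2 to (1,1), down 2 to (3,1) — 7 moves in all.
Check: all 8 open cells covered.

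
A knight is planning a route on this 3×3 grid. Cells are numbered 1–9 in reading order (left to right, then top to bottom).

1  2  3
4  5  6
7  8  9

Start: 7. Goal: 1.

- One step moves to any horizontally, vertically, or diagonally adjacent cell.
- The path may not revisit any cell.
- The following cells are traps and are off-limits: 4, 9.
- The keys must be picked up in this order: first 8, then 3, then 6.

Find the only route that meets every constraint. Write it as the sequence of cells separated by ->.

7 -> 8 -> 5 -> 3 -> 6 -> 2 -> 1

The waypoints must appear in the order 8, 3, 6, with no cell reused.
Route from 7: right 1 to 8, up 1 to 5, up-right 1 to 3, down 1 to 6, up-left 1 to 2, left 1 to 1 — 6 moves in all.
Check: order respected (8 at step 1, 3 at step 3, 6 at step 4).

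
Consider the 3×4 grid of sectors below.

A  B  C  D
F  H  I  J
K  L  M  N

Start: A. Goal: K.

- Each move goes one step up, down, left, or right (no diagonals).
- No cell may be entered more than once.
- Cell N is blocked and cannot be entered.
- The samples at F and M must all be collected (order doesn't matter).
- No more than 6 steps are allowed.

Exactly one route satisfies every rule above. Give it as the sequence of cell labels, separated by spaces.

The 6-move cap with required stops at F, M leaves no slack for detours.
Route from A: down to F, 2× right (reaching I), down to M, 2× left (reaching K) — 6 moves in all.
Check: all required cells visited; 6 ≤ 6 moves.

A F H I M L K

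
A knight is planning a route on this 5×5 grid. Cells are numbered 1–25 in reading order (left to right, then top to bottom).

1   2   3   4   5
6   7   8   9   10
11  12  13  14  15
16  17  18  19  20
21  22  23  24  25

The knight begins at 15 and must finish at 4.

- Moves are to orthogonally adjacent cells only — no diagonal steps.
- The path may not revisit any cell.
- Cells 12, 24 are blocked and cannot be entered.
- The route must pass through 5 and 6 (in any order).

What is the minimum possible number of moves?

Any route passes through 5 and 6 in some order between 15 and 4. Summing Manhattan distances along each leg and taking the cheapest ordering (15 → 5 → 6 → 4) gives a lower bound of 2 + 5 + 4 = 11 moves.
The shortest route satisfying every rule uses 13 moves: 15 → 20 → 19 → 18 → 17 → 16 → 11 → 6 → 7 → 8 → 9 → 10 → 5 → 4.
The bound of 11 isn't tight here; checking systematically, no route of length 11 through 12 satisfies every constraint, so 13 is the minimum.

13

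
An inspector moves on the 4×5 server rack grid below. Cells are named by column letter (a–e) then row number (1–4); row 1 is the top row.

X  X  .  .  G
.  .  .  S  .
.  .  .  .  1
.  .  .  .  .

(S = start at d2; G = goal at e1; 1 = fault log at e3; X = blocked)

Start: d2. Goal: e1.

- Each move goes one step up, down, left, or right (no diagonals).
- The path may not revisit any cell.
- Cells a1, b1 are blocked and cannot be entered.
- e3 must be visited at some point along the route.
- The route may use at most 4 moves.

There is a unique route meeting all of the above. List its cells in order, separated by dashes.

The 4-move cap with required stops at e3 leaves no slack for detours.
Route from d2: down to d3, right to e3, 2× up (reaching e1) — 4 moves in all.
Check: all required cells visited; 4 ≤ 4 moves.

d2 - d3 - e3 - e2 - e1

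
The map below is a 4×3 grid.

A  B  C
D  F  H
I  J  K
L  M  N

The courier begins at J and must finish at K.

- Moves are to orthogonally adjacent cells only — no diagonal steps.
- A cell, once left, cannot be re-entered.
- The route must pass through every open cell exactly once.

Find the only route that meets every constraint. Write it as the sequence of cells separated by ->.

Need to visit all 12 open cells exactly once, starting at J and ending at K.
Cell N has only two open neighbours (K and M), so the path must pass straight through it: one of those is the cell it's entered from and the other is where it exits.
Route from J: up to F, right to H, up to C, 2× left (reaching A), 3× down (reaching L), 2× right (reaching N), up to K — 11 moves in all.
Check: all 12 open cells covered.

J -> F -> H -> C -> B -> A -> D -> I -> L -> M -> N -> K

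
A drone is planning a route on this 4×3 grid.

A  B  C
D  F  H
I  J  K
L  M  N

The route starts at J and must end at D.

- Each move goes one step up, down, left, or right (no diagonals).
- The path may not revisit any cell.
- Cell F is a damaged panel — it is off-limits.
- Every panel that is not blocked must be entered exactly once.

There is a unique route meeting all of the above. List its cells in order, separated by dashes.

J - I - L - M - N - K - H - C - B - A - D

Need to visit all 11 open cells exactly once, starting at J and ending at D.
Cell A has only two open neighbours (D and B), so the path must pass straight through it: one of those is the cell it's entered from and the other is where it exits.
Route from J: left to I, down to L, 2× right (reaching N), 3× up (reaching C), 2× left (reaching A), down to D — 10 moves in all.
Check: all 11 open cells covered.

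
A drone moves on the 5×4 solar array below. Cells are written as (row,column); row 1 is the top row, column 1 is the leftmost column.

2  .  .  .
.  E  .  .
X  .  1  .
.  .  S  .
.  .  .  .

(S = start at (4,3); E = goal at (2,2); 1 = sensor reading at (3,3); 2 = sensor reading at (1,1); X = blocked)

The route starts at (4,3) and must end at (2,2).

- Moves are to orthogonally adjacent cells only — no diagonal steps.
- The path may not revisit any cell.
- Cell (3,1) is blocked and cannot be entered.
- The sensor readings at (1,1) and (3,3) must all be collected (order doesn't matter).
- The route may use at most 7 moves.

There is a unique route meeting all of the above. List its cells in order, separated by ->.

(4,3) -> (3,3) -> (2,3) -> (1,3) -> (1,2) -> (1,1) -> (2,1) -> (2,2)

The 7-move cap with required stops at (1,1), (3,3) leaves no slack for detours.
Route from (4,3): 3× up (reaching (1,3)), 2× left (reaching (1,1)), down to (2,1), right to (2,2) — 7 moves in all.
Check: all required cells visited; 7 ≤ 7 moves.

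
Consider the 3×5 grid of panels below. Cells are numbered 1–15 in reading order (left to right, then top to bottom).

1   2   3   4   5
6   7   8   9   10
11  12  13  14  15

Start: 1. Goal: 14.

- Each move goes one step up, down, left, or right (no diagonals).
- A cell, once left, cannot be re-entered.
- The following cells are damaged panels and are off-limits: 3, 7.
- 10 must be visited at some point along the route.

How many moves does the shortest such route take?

Any route passes through 10 somewhere between 1 and 14. Summing Manhattan distances along the two legs (1 → 10 → 14) gives a lower bound of 5 + 2 = 7 moves.
That bound ignores the blocked cells. Measuring each leg by the fewest moves that actually steer around them (1→10: 7; 10→14: 2) raises the lower bound to 9.
A route of 9 moves exists: 1 → 6 → 11 → 12 → 13 → 8 → 9 → 10 → 15 → 14.
Since 9 matches that lower bound, it is optimal.

9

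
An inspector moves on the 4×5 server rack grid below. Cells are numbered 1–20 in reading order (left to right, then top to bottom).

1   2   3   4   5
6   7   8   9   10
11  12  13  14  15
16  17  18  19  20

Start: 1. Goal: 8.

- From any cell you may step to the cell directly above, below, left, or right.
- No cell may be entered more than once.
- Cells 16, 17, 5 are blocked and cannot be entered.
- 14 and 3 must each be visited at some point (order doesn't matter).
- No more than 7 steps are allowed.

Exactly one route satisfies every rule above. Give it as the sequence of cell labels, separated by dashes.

The budget equals the shortest possible length, so every move has to be on a shortest route through the required cells.
Route from 1: 3× right (reaching 4), 2× down (reaching 14), left to 13, up to 8 — 7 moves in all.
Check: all required cells visited; 7 ≤ 7 moves.

1 - 2 - 3 - 4 - 9 - 14 - 13 - 8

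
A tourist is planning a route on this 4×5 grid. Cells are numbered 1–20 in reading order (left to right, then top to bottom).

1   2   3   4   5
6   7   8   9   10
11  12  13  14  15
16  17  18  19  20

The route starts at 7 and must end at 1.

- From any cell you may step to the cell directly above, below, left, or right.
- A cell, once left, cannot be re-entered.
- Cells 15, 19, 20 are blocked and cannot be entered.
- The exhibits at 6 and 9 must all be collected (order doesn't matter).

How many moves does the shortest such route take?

Any route passes through 6 and 9 in some order between 7 and 1. Summing Manhattan distances along each leg and taking the cheapest ordering (7 → 9 → 6 → 1) gives a lower bound of 2 + 3 + 1 = 6 moves.
The shortest route satisfying every rule uses 8 moves: 7 → 8 → 9 → 14 → 13 → 12 → 11 → 6 → 1.
The bound of 6 isn't tight here; checking systematically, no route of length 6 through 7 satisfies every constraint, so 8 is the minimum.

8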